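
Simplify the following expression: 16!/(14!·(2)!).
120

Working:
This is C(16,14) = 120.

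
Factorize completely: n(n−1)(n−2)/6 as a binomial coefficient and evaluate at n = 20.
C(n,3); C(20,3) = 1,140

Working:
n(n−1)(n−2)/6 = n!/(3!(n−3)!) = C(n,3). At n = 20: C(20,3) = 1,140.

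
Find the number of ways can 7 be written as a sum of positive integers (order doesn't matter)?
15
Pentagonal recurrence p(n) = p(n−1) + p(n−2) − p(n−5) − p(n−7) + …: p(7) = p(6) + p(5) − p(2) − p(0) = 11 + 7 − 2 − 1 = 15.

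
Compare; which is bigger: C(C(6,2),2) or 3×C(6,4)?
C(C(6,2),2)

Working:
C(C(6,2),2)=105, 3×C(6,4)=45.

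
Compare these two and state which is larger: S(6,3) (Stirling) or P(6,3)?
P(6,3)

Explanation: S(6,3) = 3·S(5,3) + S(5,2) = 3·25 + 15 = 90; P(6,3) = 120.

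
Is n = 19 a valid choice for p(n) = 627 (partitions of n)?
No

Solution: Pentagonal recurrence p(n) = p(n−1) + p(n−2) − p(n−5) − p(n−7) + …: p(19) = p(18) + p(17) − p(14) − p(12) + p(7) + p(4) = 385 + 297 − 135 − 77 + 15 + 5 = 490, which does not equal 627.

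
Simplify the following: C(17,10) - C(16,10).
11,440

C(17,10) - C(16,10) = C(16,9) = 11,440.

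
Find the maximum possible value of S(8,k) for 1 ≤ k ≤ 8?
Row S(8,k) for k = 1..8 (via S(n,k) = k·S(n−1,k) + S(n−1,k−1)): 1, 127, 966, 1,701, 1,050, 266, 28, 1. The row is unimodal; maximum at k = 4: 1,701.

Answer: 1,701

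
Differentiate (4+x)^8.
8(4+x)^7

Reasoning: Using the power rule: d/dx (4+x)^8 = 8(4+x)^{7}.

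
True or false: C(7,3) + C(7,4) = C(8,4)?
Pascal's identity C(n,k) + C(n,k+1) = C(n+1,k+1): 35 + 35 = 70 = C(8,4).
Final answer: True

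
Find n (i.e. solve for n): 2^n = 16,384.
14

Solution: 16,384 = 1,024 × 16 = 2^10 × 2^4 = 2^14, so n = 14.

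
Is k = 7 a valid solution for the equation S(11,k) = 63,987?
Yes

Working:
S(11,7) = 7·S(10,7) + S(10,6) = 7·5,880 + 22,827 = 63,987, which equals 63,987.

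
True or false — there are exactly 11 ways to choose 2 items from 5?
False

Working:
C(5,2) = 10 ≠ 11.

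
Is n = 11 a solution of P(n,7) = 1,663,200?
Yes

Explanation: P(11,7) = 11·10·9·8·7·6·5 = 1,663,200, which equals 1,663,200.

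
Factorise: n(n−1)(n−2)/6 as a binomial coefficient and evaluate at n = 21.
C(n,3); C(21,3) = 1,330

Reasoning: n(n−1)(n−2)/6 = n!/(3!(n−3)!) = C(n,3). At n = 21: C(21,3) = 1,330.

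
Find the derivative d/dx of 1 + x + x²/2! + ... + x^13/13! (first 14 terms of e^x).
1 + x + x²/2! + ... + x^12/12!

Reasoning: Differentiating term by term gives the first 13 terms of e^x.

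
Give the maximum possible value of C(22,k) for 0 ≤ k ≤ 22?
705,432
Maximum at k = 11: C(22,11) = 705,432.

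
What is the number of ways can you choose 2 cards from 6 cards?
C(6,2) = 6! / (2! × (6-2)!)
         = 6! / (2! × 4!)
         = 15
Final answer: 15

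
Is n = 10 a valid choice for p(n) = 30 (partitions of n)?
No

Solution: Pentagonal recurrence p(n) = p(n−1) + p(n−2) − p(n−5) − p(n−7) + …: p(10) = p(9) + p(8) − p(5) − p(3) = 30 + 22 − 7 − 3 = 42, which does not equal 30.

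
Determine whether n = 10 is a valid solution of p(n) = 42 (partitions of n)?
Pentagonal recurrence p(n) = p(n−1) + p(n−2) − p(n−5) − p(n−7) + …: p(10) = p(9) + p(8) − p(5) − p(3) = 30 + 22 − 7 − 3 = 42, which equals 42.

Answer: Yes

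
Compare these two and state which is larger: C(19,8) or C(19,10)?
C(19,8)=75,582, C(19,10)=92,378.
Final answer: C(19,10)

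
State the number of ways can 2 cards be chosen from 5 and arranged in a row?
20

Reasoning: P(5,2) = 5!/(5-2)! = 20.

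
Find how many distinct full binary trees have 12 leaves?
58,786
Using the Catalan number formula: C_n = C(2n, n) / (n+1)
C_11 = C(22, 11) / (11+1)
     = 705432 / 12
     = 58,786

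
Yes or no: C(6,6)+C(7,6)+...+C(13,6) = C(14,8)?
Hockey stick identity gives Σ = C(14,7) = 3,432; RHS C(14,8) = 3,003.
Final answer: No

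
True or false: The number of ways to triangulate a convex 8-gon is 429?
Triangulations of a convex 8-gon are counted by the Catalan number C_6: C_6 = C(12,6)/(6+1) = 924/7 = 132.

Answer: False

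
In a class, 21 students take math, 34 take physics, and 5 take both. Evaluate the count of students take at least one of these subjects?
50

Explanation: |A∪B| = |A|+|B|-|A∩B| = 21+34-5 = 50.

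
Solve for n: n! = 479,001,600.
12

n! is strictly increasing. 10! = 3,628,800, 11! = 39,916,800, 12! = 479,001,600 ✓. So n = 12.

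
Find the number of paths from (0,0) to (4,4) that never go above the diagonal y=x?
Counted by the Catalan number C_4: C_4 = C(8,4)/(4+1) = 70/5 = 14.

Answer: 14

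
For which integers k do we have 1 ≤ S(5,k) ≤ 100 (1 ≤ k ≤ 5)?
1, 2, 3, 4, 5

Working:
S(5,1)=1; S(5,2)=15; S(5,3)=25; S(5,4)=10; S(5,5)=1. So valid k = 1, 2, 3, 4, 5.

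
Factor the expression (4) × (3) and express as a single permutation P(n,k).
Product of 2 consecutive descending integers starting at 4: P(4,2) = 4!/2! = 12.
Final answer: P(4,2) = 4!/(2)!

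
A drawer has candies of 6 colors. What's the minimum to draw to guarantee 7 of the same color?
37

Explanation: Worst case: 6 of each = 36. One more: 37.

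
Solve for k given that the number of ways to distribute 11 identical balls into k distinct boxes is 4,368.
6

Reasoning: Stars and bars: the count is C(11+k−1, k−1), increasing in k. k=4: C(14,3) = 364, k=5: C(15,4) = 1,365, k=6: C(16,5) = 4,368 ✓. So k = 6.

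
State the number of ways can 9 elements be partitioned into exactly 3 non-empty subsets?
3,025

Working:
This equals S(9,3), the Stirling number of the 2nd kind.
Using the Stirling recurrence: S(n,k) = k·S(n-1,k) + S(n-1,k-1)
S(9,3) = 3·S(8,3) + S(8,2)
         = 3·966 + 127
         = 2898 + 127
         = 3,025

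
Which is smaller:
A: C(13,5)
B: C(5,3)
B

Working:
A=C(13,5)=1,287, B=C(5,3)=10.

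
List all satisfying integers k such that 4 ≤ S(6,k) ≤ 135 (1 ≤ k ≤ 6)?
2, 3, 4, 5

Working:
S(6,1)=1; S(6,2)=31; S(6,3)=90; S(6,4)=65; S(6,5)=15; S(6,6)=1. So valid k = 2, 3, 4, 5.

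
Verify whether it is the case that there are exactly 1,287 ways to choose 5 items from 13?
True

Working:
C(13,5) = 1,287.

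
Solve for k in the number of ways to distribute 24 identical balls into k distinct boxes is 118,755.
6

Solution: Stars and bars: the count is C(24+k−1, k−1), increasing in k. k=4: C(27,3) = 2,925, k=5: C(28,4) = 20,475, k=6: C(29,5) = 118,755 ✓. So k = 6.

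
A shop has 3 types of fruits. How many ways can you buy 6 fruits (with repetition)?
Stars and bars: C(6+3-1, 6) = C(8, 6) = 28.
Final answer: 28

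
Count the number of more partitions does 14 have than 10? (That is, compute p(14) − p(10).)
93

Explanation: Pentagonal recurrence p(n) = p(n−1) + p(n−2) − p(n−5) − p(n−7) + …: p(14) = p(13) + p(12) − p(9) − p(7) + p(2) = 101 + 77 − 30 − 15 + 2 = 135.
p(10) = p(9) + p(8) − p(5) − p(3) = 30 + 22 − 7 − 3 = 42.
Difference = 135 − 42 = 93.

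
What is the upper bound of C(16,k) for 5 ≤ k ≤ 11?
12,870

Explanation: C(16,k) is maximised at the centre of the row: C(16,8) = 12,870.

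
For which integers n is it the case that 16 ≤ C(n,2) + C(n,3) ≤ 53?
5, 6

Reasoning: C(4,2)+C(4,3)=10; C(5,2)+C(5,3)=20; C(6,2)+C(6,3)=35; C(7,2)+C(7,3)=56. So valid n = 5, 6.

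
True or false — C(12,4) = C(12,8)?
True

Working:
Symmetry C(n,k) = C(n,n-k): C(12,4) = 495 and C(12,8) = 495. Both sides agree, so the statement holds.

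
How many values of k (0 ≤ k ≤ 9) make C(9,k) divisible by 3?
8
Checking C(9,k) mod 3 for k = 0..9: divisible at k = 1, 2, 3, 4, 5, 6, 7, 8. That's 8 values.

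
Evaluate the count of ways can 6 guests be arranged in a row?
720
Arrangements of 6 distinct objects: 6! = 720.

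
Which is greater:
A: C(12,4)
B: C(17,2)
A

Explanation: A=C(12,4)=495, B=C(17,2)=136.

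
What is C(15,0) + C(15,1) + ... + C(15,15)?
32,768

Solution: Sum of binomial coefficients = 2^15 = 32,768.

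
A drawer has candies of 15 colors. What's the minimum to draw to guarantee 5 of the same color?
61

Working:
Worst case: 4 of each = 60. One more: 61.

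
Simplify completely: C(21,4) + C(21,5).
26,334

Explanation: By Pascal's identity: C(22,5) = 26,334.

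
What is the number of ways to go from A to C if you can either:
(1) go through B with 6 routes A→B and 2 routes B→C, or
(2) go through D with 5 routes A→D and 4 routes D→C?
Route via B: 6×2=12. Route via D: 5×4=20. Total: 32.

Answer: 32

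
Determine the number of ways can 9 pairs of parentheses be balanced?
Using the Catalan number formula: C_n = C(2n, n) / (n+1)
C_9 = C(18, 9) / (9+1)
     = 48620 / 10
     = 4,862

Answer: 4,862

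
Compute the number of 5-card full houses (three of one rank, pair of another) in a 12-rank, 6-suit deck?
39,600

Triple rank: 12. Triple suits: C(6,3)=20. Pair rank: 11. Pair suits: C(6,2)=15. Total: 39,600.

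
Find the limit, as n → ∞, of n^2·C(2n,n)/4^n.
∞

Working:
C(2n,n) ~ 4^n/√(πn), so n^2·C(2n,n)/4^n ~ n^(2 − 1/2)/√π → ∞.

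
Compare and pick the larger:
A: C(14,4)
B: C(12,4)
A

Solution: A=C(14,4)=1,001, B=C(12,4)=495.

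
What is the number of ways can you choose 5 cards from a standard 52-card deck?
2,598,960

C(52,5) = 2,598,960.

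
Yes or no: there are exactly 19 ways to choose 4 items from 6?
No

Working:
C(6,4) = 15 ≠ 19.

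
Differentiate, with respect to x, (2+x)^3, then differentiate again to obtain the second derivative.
First derivative: 3(2+x)^{2}. Second derivative: 3·2·(2+x)^{1} = 6(2+x)^{1}.

Answer: 6(2+x)^1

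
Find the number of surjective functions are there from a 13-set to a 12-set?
37,362,124,800
Onto functions = 12! × S(13,12)
First compute S(13,12) via recurrence:
Using the Stirling recurrence: S(n,k) = k·S(n-1,k) + S(n-1,k-1)
S(13,12) = 12·S(12,12) + S(12,11)
         = 12·1 + 66
         = 12 + 66
         = 78
Then: 479001600 × 78 = 37,362,124,800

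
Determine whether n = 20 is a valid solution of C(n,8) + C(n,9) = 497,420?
No

Solution: C(20,8) + C(20,9) = 125,970 + 167,960 = 293,930, which does not equal 497,420.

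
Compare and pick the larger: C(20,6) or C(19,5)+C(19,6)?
Equal

By Pascal's identity: C(20,6) = C(19,5)+C(19,6) = 38,760. Equal.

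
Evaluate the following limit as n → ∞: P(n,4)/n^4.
1
P(n,4) = n(n-1)(n-2)(n-3) ≈ n^4 for large n. Limit = 1.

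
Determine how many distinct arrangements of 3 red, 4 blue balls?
35

Multinomial: 7!/(3! × 4!) = 35.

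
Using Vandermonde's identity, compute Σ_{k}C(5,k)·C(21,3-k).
2,600
= C(5+21,3) = C(26,3) = 2,600.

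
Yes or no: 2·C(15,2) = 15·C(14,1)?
Yes

Working:
Absorption identity k·C(n,k) = n·C(n-1,k-1). LHS = 2·105 = 210; RHS = 15·14 = 210.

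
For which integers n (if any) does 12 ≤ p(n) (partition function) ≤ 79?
7, 8, 9, 10, 11, 12

Solution: Tabulating p(n) via p(n) = p(n−1) + p(n−2) − p(n−5) − p(n−7) + …: p(6)=11; p(7)=15; p(8)=22; p(9)=30; p(10)=42; p(11)=56; p(12)=77; p(13)=101. So valid n = 7, 8, 9, 10, 11, 12.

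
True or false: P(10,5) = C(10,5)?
False

Solution: P(10,5) = 30,240 but C(10,5) = 252; they differ by a factor of 5! = 120, so the statement does not hold.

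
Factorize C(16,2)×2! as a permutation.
P(16,2)

Explanation: C(16,2)×2! = [16!/(2!(14)!)]×2! = 16!/(14)! = P(16,2) = 240.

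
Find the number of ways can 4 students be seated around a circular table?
6

Circular arrangements: (4-1)! = 6.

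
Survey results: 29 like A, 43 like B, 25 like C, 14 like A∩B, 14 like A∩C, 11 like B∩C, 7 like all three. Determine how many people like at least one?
65

|A∪B∪C| = 29+43+25-14-14-11+7 = 65.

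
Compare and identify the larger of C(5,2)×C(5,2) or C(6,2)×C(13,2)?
C(6,2)×C(13,2)

Solution: C(5,2)×C(5,2)=100, C(6,2)×C(13,2)=1,170.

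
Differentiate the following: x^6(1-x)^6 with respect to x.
6x^5(1-x)^6 - 6x^6(1-x)^5

Explanation: Product rule: 6x^{5}(1-x)^{6} + x^6·(-6)(1-x)^{5}.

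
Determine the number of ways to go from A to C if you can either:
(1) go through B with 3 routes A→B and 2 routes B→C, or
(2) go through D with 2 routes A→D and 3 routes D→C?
12

Working:
Route via B: 3×2=6. Route via D: 2×3=6. Total: 12.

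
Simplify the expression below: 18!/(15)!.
4,896

Explanation: This equals 18×17×16 = 4,896.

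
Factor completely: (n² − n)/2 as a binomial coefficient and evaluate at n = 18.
C(n,2); C(18,2) = 153
(n² − n)/2 = n(n−1)/2 = C(n,2). At n = 18: C(18,2) = 153.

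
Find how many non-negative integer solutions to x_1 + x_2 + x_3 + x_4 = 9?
220

Explanation: C(9+4-1, 4-1) = 220.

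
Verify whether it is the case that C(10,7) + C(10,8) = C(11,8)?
True

Working:
Pascal's identity: LHS = 120 + 45 = 165; RHS = C(11,8) = 165. Both sides agree, so the statement holds.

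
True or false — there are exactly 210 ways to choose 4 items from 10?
C(10,4) = 210.

Answer: True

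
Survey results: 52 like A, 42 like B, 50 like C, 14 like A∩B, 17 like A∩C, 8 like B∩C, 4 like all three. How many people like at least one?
|A∪B∪C| = 52+42+50-14-17-8+4 = 109.
Final answer: 109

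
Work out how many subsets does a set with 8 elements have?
Each element can be included or excluded: 2^8 = 256.
Final answer: 256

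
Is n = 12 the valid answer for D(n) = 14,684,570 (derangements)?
No
D(12) = (12-1)·[D(11) + D(10)] = 11·[14,684,570 + 1,334,961] = 176,214,841, which does not equal 14,684,570.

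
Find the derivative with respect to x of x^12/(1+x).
(12x^11(1+x) - x^12)/(1+x)²

Solution: Quotient rule: [12x^{11}(1+x) - x^12]/(1+x)².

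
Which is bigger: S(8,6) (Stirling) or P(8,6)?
P(8,6)

Solution: S(8,6) = 6·S(7,6) + S(7,5) = 6·21 + 140 = 266; P(8,6) = 20,160.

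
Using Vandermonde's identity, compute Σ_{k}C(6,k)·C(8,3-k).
364

Explanation: = C(6+8,3) = C(14,3) = 364.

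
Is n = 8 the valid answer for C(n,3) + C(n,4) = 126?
Yes

Working:
C(8,3) + C(8,4) = 56 + 70 = 126, which equals 126.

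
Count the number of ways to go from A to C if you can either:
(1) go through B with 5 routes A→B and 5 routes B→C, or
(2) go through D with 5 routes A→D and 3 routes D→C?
40

Working:
Route via B: 5×5=25. Route via D: 5×3=15. Total: 40.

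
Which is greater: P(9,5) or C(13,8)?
P(9,5)=15,120, C(13,8)=1,287.
Final answer: P(9,5)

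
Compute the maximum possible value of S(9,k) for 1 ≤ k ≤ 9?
Row S(9,k) for k = 1..9 (via S(n,k) = k·S(n−1,k) + S(n−1,k−1)): 1, 255, 3,025, 7,770, 6,951, 2,646, 462, 36, 1. The row is unimodal; maximum at k = 4: 7,770.

Answer: 7,770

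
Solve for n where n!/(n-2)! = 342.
19

Working:
n!/(n-2)! = n×(n-1), a product of 2 consecutive integers ≈ (n−0.5)^2. 342^(1/2) + 0.5 ≈ 19.0; check n = 19: 19×18 = 342 ✓. So n = 19.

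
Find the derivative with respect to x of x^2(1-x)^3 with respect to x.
2x^1(1-x)^3 - 3x^2(1-x)^2

Solution: Product rule: 2x^{1}(1-x)^{3} + x^2·(-3)(1-x)^{2}.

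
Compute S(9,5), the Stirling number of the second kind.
6,951

Reasoning: Using the Stirling recurrence: S(n,k) = k·S(n-1,k) + S(n-1,k-1)
S(9,5) = 5·S(8,5) + S(8,4)
         = 5·1050 + 1701
         = 5250 + 1701
         = 6,951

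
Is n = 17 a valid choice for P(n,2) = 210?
P(17,2) = 17·16 = 272, which does not equal 210.

Answer: No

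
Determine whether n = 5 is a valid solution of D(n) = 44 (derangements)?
Yes
D(5) = (5-1)·[D(4) + D(3)] = 4·[9 + 2] = 44, which equals 44.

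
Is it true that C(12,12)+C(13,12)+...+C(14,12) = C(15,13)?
Hockey stick identity gives Σ = C(15,13) = 105; RHS C(15,13) = 105.

Answer: True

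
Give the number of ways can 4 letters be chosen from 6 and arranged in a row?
360

Explanation: P(6,4) = 6!/(6-4)! = 360.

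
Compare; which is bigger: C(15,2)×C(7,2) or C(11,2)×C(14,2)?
C(11,2)×C(14,2)

Reasoning: C(15,2)×C(7,2)=2,205, C(11,2)×C(14,2)=5,005.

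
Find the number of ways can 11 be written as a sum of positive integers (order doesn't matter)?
Pentagonal recurrence p(n) = p(n−1) + p(n−2) − p(n−5) − p(n−7) + …: p(11) = p(10) + p(9) − p(6) − p(4) = 42 + 30 − 11 − 5 = 56.
Final answer: 56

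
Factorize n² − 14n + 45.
(n − 5)(n − 9)

Reasoning: Seek roots whose sum is 14 and product is 45: (5, 9). So n² − 14n + 45 = (n − 5)(n − 9).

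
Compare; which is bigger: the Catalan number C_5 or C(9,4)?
C(9,4)

Reasoning: C_5 = C(10,5)/(5+1) = 252/6 = 42; C(9,4) = 126.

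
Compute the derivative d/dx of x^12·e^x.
(12x^11 + x^12)e^x
Product rule: d/dx[x^12]·e^x + x^12·d/dx[e^x] = 12x^{11}e^x + x^12e^x.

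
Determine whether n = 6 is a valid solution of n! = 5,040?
No

6! = 6·5! = 6·120 = 720, which does not equal 5,040.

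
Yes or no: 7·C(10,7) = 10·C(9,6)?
Yes

Reasoning: Absorption identity k·C(n,k) = n·C(n-1,k-1). LHS = 7·120 = 840; RHS = 10·84 = 840.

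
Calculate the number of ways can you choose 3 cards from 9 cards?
84

Reasoning: C(9,3) = 9! / (3! × (9-3)!)
         = 9! / (3! × 6!)
         = 84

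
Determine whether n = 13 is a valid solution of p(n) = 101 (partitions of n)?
Yes
Pentagonal recurrence p(n) = p(n−1) + p(n−2) − p(n−5) − p(n−7) + …: p(13) = p(12) + p(11) − p(8) − p(6) + p(1) = 77 + 56 − 22 − 11 + 1 = 101, which equals 101.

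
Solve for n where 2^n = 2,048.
11

Solution: 2,048 = 1,024 × 2 = 2^10 × 2^1 = 2^11, so n = 11.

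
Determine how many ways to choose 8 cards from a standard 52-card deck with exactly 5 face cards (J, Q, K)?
7,824,960

Solution: 12 face cards and 40 non-face cards: C(12,5) × C(40,3) = 792 × 9,880 = 7,824,960.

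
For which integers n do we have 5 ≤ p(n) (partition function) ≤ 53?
4, 5, 6, 7, 8, 9, 10

Reasoning: Tabulating p(n) via p(n) = p(n−1) + p(n−2) − p(n−5) − p(n−7) + …: p(3)=3; p(4)=5; p(5)=7; p(6)=11; p(7)=15; p(8)=22; p(9)=30; p(10)=42; p(11)=56. So valid n = 4, 5, 6, 7, 8, 9, 10.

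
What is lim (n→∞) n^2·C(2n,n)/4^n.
C(2n,n) ~ 4^n/√(πn), so n^2·C(2n,n)/4^n ~ n^(2 − 1/2)/√π → ∞.

Answer: ∞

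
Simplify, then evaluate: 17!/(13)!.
57,120

Working:
This equals 17×16×...×14 = 57,120.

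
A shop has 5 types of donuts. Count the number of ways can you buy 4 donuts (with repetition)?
70

Explanation: Stars and bars: C(4+5-1, 4) = C(8, 4) = 70.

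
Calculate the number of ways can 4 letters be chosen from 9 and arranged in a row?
3,024

Explanation: P(9,4) = 9!/(9-4)! = 3,024.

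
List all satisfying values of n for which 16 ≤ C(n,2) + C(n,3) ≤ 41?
C(4,2)+C(4,3)=10; C(5,2)+C(5,3)=20; C(6,2)+C(6,3)=35; C(7,2)+C(7,3)=56. So valid n = 5, 6.

Answer: 5, 6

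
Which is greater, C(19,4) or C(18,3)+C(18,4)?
Equal
By Pascal's identity: C(19,4) = C(18,3)+C(18,4) = 3,876. Equal.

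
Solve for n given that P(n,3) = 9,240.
22

Reasoning: P(n,3) = n(n−1)(n−2) is increasing in n; n(n−1)(n−2) ≈ (n−1)^3 = 9,240 gives n ≈ 22.0. Check: P(20,3) = 6,840, P(21,3) = 7,980, P(22,3) = 9,240 ✓. So n = 22.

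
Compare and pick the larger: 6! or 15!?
6!=720, 15!=1,307,674,368,000. 15! > 6!.

Answer: 15!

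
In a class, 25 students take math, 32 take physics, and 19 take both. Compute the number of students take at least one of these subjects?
|A∪B| = |A|+|B|-|A∩B| = 25+32-19 = 38.

Answer: 38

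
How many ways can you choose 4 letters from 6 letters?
15

C(6,4) = 6! / (4! × (6-4)!)
         = 6! / (4! × 2!)
         = 15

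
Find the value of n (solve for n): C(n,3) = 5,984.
34

Working:
C(n,3) = n(n−1)(n−2)/3! is increasing in n, and n(n−1)(n−2) = 3!·5,984 = 35,904 ≈ (n−1)^3 gives n ≈ 34.0. Check: C(32,3) = 4,960, C(33,3) = 5,456, C(34,3) = 5,984 ✓. So n = 34.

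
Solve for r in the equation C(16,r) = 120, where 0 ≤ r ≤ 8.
C(16,r) is increasing for 0 ≤ r ≤ 8. Stepping up (C(16,r+1) = C(16,r)·(16−r)/(r+1)): C(16,1) = 16, C(16,2) = 120 ✓. So r = 2.

Answer: 2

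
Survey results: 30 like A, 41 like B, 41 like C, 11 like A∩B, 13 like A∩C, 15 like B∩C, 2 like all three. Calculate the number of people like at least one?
|A∪B∪C| = 30+41+41-11-13-15+2 = 75.

Answer: 75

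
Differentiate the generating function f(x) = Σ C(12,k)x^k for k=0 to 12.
Σ k·C(12,k)x^(k-1) for k=1 to 12

Working:
Term-by-term differentiation gives Σ k·C(12,k)x^{k-1} for k=1 to 12.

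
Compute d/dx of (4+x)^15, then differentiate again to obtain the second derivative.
210(4+x)^13

Working:
First derivative: 15(4+x)^{14}. Second derivative: 15·14·(4+x)^{13} = 210(4+x)^{13}.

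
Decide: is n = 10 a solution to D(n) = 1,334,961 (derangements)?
D(10) = (10-1)·[D(9) + D(8)] = 9·[133,496 + 14,833] = 1,334,961, which equals 1,334,961.
Final answer: Yes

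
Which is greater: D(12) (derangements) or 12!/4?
D(12)

Reasoning: D(12) = (12-1)·[D(11) + D(10)] = 11·[14,684,570 + 1,334,961] = 176,214,841; 12!/4 = 479,001,600/4 = 119,750,400.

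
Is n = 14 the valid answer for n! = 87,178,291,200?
Yes

Reasoning: 14! = 14·13! = 14·6,227,020,800 = 87,178,291,200, which equals 87,178,291,200.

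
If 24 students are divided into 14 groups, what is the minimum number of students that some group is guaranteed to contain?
2

Reasoning: Pigeonhole: ⌈24/14⌉ = 2.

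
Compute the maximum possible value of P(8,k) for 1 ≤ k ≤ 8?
40,320

Explanation: P(8,k) increases in k, so maximum at k = 8: 8! = 40,320.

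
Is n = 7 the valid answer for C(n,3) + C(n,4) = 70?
Yes

Explanation: C(7,3) + C(7,4) = 35 + 35 = 70, which equals 70.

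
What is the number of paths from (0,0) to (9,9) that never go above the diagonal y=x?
Counted by the Catalan number C_9: C_9 = C(18,9)/(9+1) = 48,620/10 = 4,862.

Answer: 4,862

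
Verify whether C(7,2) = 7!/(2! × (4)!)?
False

The correct denominator is 2!×5!, giving C(7,2) = 21; the stated RHS is 7!/(2!×4!) = 105 ≠ 21, so the statement does not hold.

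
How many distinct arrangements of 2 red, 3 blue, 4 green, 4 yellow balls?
900,900

Reasoning: Multinomial: 13!/(2! × 3! × 4! × 4!) = 900,900.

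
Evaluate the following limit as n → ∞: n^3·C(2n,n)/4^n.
C(2n,n) ~ 4^n/√(πn), so n^3·C(2n,n)/4^n ~ n^(3 − 1/2)/√π → ∞.
Final answer: ∞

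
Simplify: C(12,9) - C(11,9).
165

Working:
C(12,9) - C(11,9) = C(11,8) = 165.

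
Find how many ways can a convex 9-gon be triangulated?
Using the Catalan number formula: C_n = C(2n, n) / (n+1)
C_7 = C(14, 7) / (7+1)
     = 3432 / 8
     = 429

Answer: 429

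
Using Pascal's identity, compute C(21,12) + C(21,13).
C(21,12) + C(21,13) = C(22,13) = 497,420.

Answer: 497,420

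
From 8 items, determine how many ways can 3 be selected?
56

Explanation: C(8,3) = 8! / (3! × (8-3)!)
         = 8! / (3! × 5!)
         = 56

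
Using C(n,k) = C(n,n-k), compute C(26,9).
3,124,550
C(26,9) = C(26,17) = 3,124,550.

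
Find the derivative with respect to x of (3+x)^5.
Using the power rule: d/dx (3+x)^5 = 5(3+x)^{4}.

Answer: 5(3+x)^4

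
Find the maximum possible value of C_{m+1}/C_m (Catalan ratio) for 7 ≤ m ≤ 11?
46/13

C_{m+1}/C_m = 2(2m+1)/(m+2), which increases with m. Maximum at m = 11: 2·23/13 = 46/13.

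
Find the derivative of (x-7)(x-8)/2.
d/dx[(x-7)(x-8)] = (x-8) + (x-7) = 2x - 15. Dividing by 2 gives (2x - 15)/2.
Final answer: (2x - 15)/2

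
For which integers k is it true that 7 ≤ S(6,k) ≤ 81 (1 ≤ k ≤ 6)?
2, 4, 5

Working:
S(6,1)=1; S(6,2)=31; S(6,3)=90; S(6,4)=65; S(6,5)=15; S(6,6)=1. So valid k = 2, 4, 5.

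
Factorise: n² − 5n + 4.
(n − 1)(n − 4)
Seek roots whose sum is 5 and product is 4: (1, 4). So n² − 5n + 4 = (n − 1)(n − 4).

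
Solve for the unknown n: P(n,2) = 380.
20
P(n,2) = n(n−1) is increasing in n; n(n−1) ≈ (n−0.5)^2 = 380 gives n ≈ 20.0. Check: P(18,2) = 306, P(19,2) = 342, P(20,2) = 380 ✓. So n = 20.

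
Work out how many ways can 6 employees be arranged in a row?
Arrangements of 6 distinct objects: 6! = 720.
Final answer: 720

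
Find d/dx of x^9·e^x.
(9x^8 + x^9)e^x

Reasoning: Product rule: d/dx[x^9]·e^x + x^9·d/dx[e^x] = 9x^{8}e^x + x^9e^x.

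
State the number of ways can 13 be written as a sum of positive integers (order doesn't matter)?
101
Pentagonal recurrence p(n) = p(n−1) + p(n−2) − p(n−5) − p(n−7) + …: p(13) = p(12) + p(11) − p(8) − p(6) + p(1) = 77 + 56 − 22 − 11 + 1 = 101.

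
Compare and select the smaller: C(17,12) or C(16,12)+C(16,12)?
C(16,12)+C(16,12)

Reasoning: C(17,12)=6,188; C(16,12)+C(16,12)=1,820+1,820=3,640.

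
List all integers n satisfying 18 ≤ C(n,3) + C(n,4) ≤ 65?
6
C(5,3)+C(5,4)=15; C(6,3)+C(6,4)=35; C(7,3)+C(7,4)=70. So valid n = 6.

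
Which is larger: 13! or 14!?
14!

Explanation: 13!=6,227,020,800, 14!=87,178,291,200. 14! > 13!.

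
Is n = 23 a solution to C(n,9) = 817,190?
C(23,9) = 23·22·21·20·19·18·17·16·15/9! = 296,541,907,200/362,880 = 817,190, which equals 817,190.
Final answer: Yes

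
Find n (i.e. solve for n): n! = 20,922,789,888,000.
16

Reasoning: n! is strictly increasing. 14! = 87,178,291,200, 15! = 1,307,674,368,000, 16! = 20,922,789,888,000 ✓. So n = 16.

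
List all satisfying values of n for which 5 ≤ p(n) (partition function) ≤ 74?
4, 5, 6, 7, 8, 9, 10, 11

Reasoning: Tabulating p(n) via p(n) = p(n−1) + p(n−2) − p(n−5) − p(n−7) + …: p(3)=3; p(4)=5; p(5)=7; p(6)=11; p(7)=15; p(8)=22; p(9)=30; p(10)=42; p(11)=56; p(12)=77. So valid n = 4, 5, 6, 7, 8, 9, 10, 11.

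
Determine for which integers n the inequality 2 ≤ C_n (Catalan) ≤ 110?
2, 3, 4, 5

Solution: C_1=1; C_2=2; C_3=5; C_4=14; C_5=42; C_6=132. So valid n = 2, 3, 4, 5.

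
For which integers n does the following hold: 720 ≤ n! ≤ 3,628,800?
6, 7, 8, 9, 10

n! is strictly increasing; 6! = 720 and 10! = 3,628,800, so valid n = 6, 7, 8, 9, 10.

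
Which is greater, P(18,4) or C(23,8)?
P(18,4)=73,440, C(23,8)=490,314.
Final answer: C(23,8)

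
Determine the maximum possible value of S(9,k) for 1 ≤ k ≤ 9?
7,770

Row S(9,k) for k = 1..9 (via S(n,k) = k·S(n−1,k) + S(n−1,k−1)): 1, 255, 3,025, 7,770, 6,951, 2,646, 462, 36, 1. The row is unimodal; maximum at k = 4: 7,770.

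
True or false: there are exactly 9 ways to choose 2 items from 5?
False

Reasoning: C(5,2) = 10 ≠ 9.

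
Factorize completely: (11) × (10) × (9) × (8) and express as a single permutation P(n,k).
P(11,4) = 11!/(7)!

Working:
Product of 4 consecutive descending integers starting at 11: P(11,4) = 11!/7! = 7,920.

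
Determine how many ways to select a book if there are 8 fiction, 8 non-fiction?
16

Explanation: By the addition principle: 8 + 8 = 16.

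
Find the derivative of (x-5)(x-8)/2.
(2x - 13)/2

Solution: d/dx[(x-5)(x-8)] = (x-8) + (x-5) = 2x - 13. Dividing by 2 gives (2x - 13)/2.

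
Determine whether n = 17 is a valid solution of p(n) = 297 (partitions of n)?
Yes

Pentagonal recurrence p(n) = p(n−1) + p(n−2) − p(n−5) − p(n−7) + …: p(17) = p(16) + p(15) − p(12) − p(10) + p(5) + p(2) = 231 + 176 − 77 − 42 + 7 + 2 = 297, which equals 297.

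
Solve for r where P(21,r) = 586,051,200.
7

Explanation: P(21,r) = 21·20·…·(21−r+1), a product of r factors. Multiplying down from 21: 21 = 21; 21·20 = 420; 21·20·19 = 7,980; 21·20·19·18 = 143,640; 21·20·19·18·17 = 2,441,880; 21·20·19·18·17·16 = 39,070,080; 21·20·19·18·17·16·15 = 586,051,200 ✓ (7 factors). So r = 7.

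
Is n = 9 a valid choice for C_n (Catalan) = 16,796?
No

Working:
C_9 = C(18,9)/(9+1) = 48,620/10 = 4,862, which does not equal 16,796.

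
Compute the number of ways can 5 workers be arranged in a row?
Arrangements of 5 distinct objects: 5! = 120.
Final answer: 120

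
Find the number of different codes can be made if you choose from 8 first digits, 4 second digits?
By the multiplication principle: 8 × 4 = 32.
Final answer: 32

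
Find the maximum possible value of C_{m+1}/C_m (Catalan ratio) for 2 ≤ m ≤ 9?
38/11

Working:
C_{m+1}/C_m = 2(2m+1)/(m+2), which increases with m. Maximum at m = 9: 2·19/11 = 38/11.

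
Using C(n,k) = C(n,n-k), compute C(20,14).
38,760

Solution: C(20,14) = C(20,6) = 38,760.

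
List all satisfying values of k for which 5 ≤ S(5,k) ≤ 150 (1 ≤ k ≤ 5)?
2, 3, 4

Working:
S(5,1)=1; S(5,2)=15; S(5,3)=25; S(5,4)=10; S(5,5)=1. So valid k = 2, 3, 4.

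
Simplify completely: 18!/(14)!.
This equals 18×17×...×15 = 73,440.

Answer: 73,440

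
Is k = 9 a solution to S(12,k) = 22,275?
Yes

Solution: S(12,9) = 9·S(11,9) + S(11,8) = 9·1,155 + 11,880 = 22,275, which equals 22,275.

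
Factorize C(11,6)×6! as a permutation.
C(11,6)×6! = [11!/(6!(5)!)]×6! = 11!/(5)! = P(11,6) = 332,640.

Answer: P(11,6)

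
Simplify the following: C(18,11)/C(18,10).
C(n,k+1)/C(n,k) = (n−k)/(k+1). Here (18−10)/(10+1) = 8/11 = 8/11.
Final answer: 8/11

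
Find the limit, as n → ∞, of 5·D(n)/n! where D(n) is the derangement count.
5/e

Explanation: D(n)/n! → 1/e, so 5·D(n)/n! → 5/e.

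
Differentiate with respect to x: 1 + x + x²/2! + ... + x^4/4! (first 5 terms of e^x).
1 + x + x²/2! + ... + x^3/3!

Differentiating term by term gives the first 4 terms of e^x.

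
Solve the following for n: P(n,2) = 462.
22
P(n,2) = n(n−1) is increasing in n; n(n−1) ≈ (n−0.5)^2 = 462 gives n ≈ 22.0. Check: P(20,2) = 380, P(21,2) = 420, P(22,2) = 462 ✓. So n = 22.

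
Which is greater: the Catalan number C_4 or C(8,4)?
C(8,4)

C_4 = C(8,4)/(4+1) = 70/5 = 14; C(8,4) = 70.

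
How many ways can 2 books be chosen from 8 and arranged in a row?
56

Explanation: P(8,2) = 8!/(8-2)! = 56.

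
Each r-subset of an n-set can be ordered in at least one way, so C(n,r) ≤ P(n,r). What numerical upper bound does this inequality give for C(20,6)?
27,907,200
P(20,6) = 20·19·18·17·16·15 = 27,907,200, so C(20,6) ≤ 27,907,200. (The bound is loose by a factor of 6! = 720: C(20,6) = 27,907,200/720 = 38,760.)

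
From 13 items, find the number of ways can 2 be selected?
78

Reasoning: C(13,2) = 13! / (2! × (13-2)!)
         = 13! / (2! × 11!)
         = 78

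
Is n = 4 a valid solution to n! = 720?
No

Reasoning: 4! = 4·3! = 4·6 = 24, which does not equal 720.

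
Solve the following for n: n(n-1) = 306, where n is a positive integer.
18

Explanation: n² − n − 306 = 0, so n = (1 ± √(1 + 4·306))/2 = (1 ± √1,225)/2 = (1 ± 35)/2, i.e. n = 18 or n = -17. Taking the positive root, n = 18 (check: 18×17 = 306).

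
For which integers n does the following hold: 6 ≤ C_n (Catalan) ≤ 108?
4, 5
C_3=5; C_4=14; C_5=42; C_6=132. So valid n = 4, 5.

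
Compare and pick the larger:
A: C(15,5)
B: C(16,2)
A=C(15,5)=3,003, B=C(16,2)=120.
Final answer: A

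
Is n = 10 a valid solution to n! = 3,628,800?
Yes

Working:
10! = 10·9! = 10·362,880 = 3,628,800, which equals 3,628,800.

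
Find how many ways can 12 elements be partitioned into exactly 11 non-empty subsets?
66

Working:
This equals S(12,11), the Stirling number of the 2nd kind.
Using the Stirling recurrence: S(n,k) = k·S(n-1,k) + S(n-1,k-1)
S(12,11) = 11·S(11,11) + S(11,10)
         = 11·1 + 55
         = 11 + 55
         = 66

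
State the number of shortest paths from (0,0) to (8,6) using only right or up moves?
3,003

Reasoning: Choose 8 rights from 14 moves: C(14,8) = 3,003.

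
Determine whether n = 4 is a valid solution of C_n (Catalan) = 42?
No

C_4 = C(8,4)/(4+1) = 70/5 = 14, which does not equal 42.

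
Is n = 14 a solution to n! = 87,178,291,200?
Yes

Solution: 14! = 14·13! = 14·6,227,020,800 = 87,178,291,200, which equals 87,178,291,200.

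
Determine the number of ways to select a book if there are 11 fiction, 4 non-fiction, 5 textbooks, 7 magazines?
27

Solution: By the addition principle: 11 + 4 + 5 + 7 = 27.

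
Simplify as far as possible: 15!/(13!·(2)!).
105

Working:
This is C(15,13) = 105.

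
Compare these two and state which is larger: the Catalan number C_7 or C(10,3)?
C_7
C_7 = C(14,7)/(7+1) = 3,432/8 = 429; C(10,3) = 120.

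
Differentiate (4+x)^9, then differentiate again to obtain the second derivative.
72(4+x)^7

Working:
First derivative: 9(4+x)^{8}. Second derivative: 9·8·(4+x)^{7} = 72(4+x)^{7}.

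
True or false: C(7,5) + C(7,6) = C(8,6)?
True

Explanation: Pascal's identity C(n,k) + C(n,k+1) = C(n+1,k+1): 21 + 7 = 28 = C(8,6).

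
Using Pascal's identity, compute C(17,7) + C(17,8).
43,758

Reasoning: C(17,7) + C(17,8) = C(18,8) = 43,758.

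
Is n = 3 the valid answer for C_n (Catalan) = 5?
Yes

Solution: C_3 = C(6,3)/(3+1) = 20/4 = 5, which equals 5.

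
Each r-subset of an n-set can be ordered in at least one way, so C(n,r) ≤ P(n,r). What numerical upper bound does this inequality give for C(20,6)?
P(20,6) = 20·19·18·17·16·15 = 27,907,200, so C(20,6) ≤ 27,907,200. (The bound is loose by a factor of 6! = 720: C(20,6) = 27,907,200/720 = 38,760.)
Final answer: 27,907,200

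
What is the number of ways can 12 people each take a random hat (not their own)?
176,214,841

Explanation: Using D(n) = (n-1)[D(n-1) + D(n-2)]:
D(12) = (12-1) × [D(11) + D(10)]
      = 11 × [14684570 + 1334961]
      = 11 × 16019531
      = 176,214,841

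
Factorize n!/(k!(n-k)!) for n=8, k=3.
This is the binomial coefficient C(8,3) = 56.

Answer: C(8,3) = 56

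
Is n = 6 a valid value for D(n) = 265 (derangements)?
D(6) = (6-1)·[D(5) + D(4)] = 5·[44 + 9] = 265, which equals 265.

Answer: Yes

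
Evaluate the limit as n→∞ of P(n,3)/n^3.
1
P(n,3) = n(n-1)(n-2) ≈ n^3 for large n. Limit = 1.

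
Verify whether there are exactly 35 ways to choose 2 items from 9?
C(9,2) = 36 ≠ 35.

Answer: False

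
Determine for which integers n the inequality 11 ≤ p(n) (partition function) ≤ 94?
6, 7, 8, 9, 10, 11, 12

Reasoning: Tabulating p(n) via p(n) = p(n−1) + p(n−2) − p(n−5) − p(n−7) + …: p(5)=7; p(6)=11; p(7)=15; p(8)=22; p(9)=30; p(10)=42; p(11)=56; p(12)=77; p(13)=101. So valid n = 6, 7, 8, 9, 10, 11, 12.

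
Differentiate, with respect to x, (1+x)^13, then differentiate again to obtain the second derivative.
156(1+x)^11

First derivative: 13(1+x)^{12}. Second derivative: 13·12·(1+x)^{11} = 156(1+x)^{11}.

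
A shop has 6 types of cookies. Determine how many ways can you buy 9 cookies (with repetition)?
2,002

Solution: Stars and bars: C(9+6-1, 9) = C(14, 9) = 2,002.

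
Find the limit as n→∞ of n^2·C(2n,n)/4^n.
∞

Working:
C(2n,n) ~ 4^n/√(πn), so n^2·C(2n,n)/4^n ~ n^(2 − 1/2)/√π → ∞.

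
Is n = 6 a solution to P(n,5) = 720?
Yes

Reasoning: P(6,5) = 6·5·4·3·2 = 720, which equals 720.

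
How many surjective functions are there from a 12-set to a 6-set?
953,029,440

Explanation: Onto functions = 6! × S(12,6)
First compute S(12,6) via recurrence:
Using the Stirling recurrence: S(n,k) = k·S(n-1,k) + S(n-1,k-1)
S(12,6) = 6·S(11,6) + S(11,5)
         = 6·179487 + 246730
         = 1076922 + 246730
         = 1,323,652
Then: 720 × 1323652 = 953,029,440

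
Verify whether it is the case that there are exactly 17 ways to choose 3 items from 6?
False

C(6,3) = 20 ≠ 17.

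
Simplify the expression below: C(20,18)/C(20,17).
C(n,k+1)/C(n,k) = (n−k)/(k+1). Here (20−17)/(17+1) = 3/18 = 1/6.

Answer: 1/6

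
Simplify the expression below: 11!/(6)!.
55,440
This equals 11×10×...×7 = 55,440.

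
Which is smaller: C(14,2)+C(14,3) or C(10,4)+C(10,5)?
C(14,2)+C(14,3)

First=455, Second=462.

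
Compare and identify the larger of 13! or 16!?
16!

Explanation: 13!=6,227,020,800, 16!=20,922,789,888,000. 16! > 13!.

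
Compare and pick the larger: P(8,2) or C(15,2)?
P(8,2)=56, C(15,2)=105.
Final answer: C(15,2)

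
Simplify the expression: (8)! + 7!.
45,360

(8)! + 7! = (8)·7! + 7! = (8+1)·7! = 9·7! = 45,360.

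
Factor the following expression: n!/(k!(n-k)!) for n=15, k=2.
C(15,2) = 105

Explanation: This is the binomial coefficient C(15,2) = 105.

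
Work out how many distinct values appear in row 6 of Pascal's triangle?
4
Row 6 has entries C(6,0)..C(6,6); by symmetry C(6,k)=C(6,6-k), giving 4 distinct values.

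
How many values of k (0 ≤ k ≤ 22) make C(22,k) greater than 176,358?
7

Explanation: Row 22 is unimodal and symmetric about k=22/2. C(22,7)=170,544 ≤ 176,358; C(22,8)=319,770 > 176,358; by symmetry C(22,k) > 176,358 for k = 8..14. That's 14 - 8 + 1 = 7 values.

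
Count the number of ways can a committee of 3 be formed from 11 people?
165

Working:
C(11,3) = 11! / (3! × (11-3)!)
         = 11! / (3! × 8!)
         = 165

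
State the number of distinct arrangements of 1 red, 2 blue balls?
3

Multinomial: 3!/(1! × 2!) = 3.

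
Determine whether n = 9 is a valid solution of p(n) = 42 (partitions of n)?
No

Solution: Pentagonal recurrence p(n) = p(n−1) + p(n−2) − p(n−5) − p(n−7) + …: p(9) = p(8) + p(7) − p(4) − p(2) = 22 + 15 − 5 − 2 = 30, which does not equal 42.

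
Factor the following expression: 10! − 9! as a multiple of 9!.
9 × 9! = 3,265,920

Solution: 10! − 9! = 10·9! − 9! = (10 − 1)·9! = 9 × 9! = 3,265,920.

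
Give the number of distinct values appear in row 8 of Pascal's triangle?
5

Reasoning: Row 8 has entries C(8,0)..C(8,8); by symmetry C(8,k)=C(8,8-k), giving 5 distinct values.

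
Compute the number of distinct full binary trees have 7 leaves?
132

Using the Catalan number formula: C_n = C(2n, n) / (n+1)
C_6 = C(12, 6) / (6+1)
     = 924 / 7
     = 132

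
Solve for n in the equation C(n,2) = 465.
31

Working:
C(n,2) = n(n−1)/2! is increasing in n, and n(n−1) = 2!·465 = 930 ≈ (n−0.5)^2 gives n ≈ 31.0. Check: C(29,2) = 406, C(30,2) = 435, C(31,2) = 465 ✓. So n = 31.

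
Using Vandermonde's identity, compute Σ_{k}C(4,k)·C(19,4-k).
= C(4+19,4) = C(23,4) = 8,855.
Final answer: 8,855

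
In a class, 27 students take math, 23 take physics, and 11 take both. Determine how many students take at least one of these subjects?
39

Reasoning: |A∪B| = |A|+|B|-|A∩B| = 27+23-11 = 39.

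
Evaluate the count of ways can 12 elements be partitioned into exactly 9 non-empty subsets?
22,275

This equals S(12,9), the Stirling number of the 2nd kind.
Using the Stirling recurrence: S(n,k) = k·S(n-1,k) + S(n-1,k-1)
S(12,9) = 9·S(11,9) + S(11,8)
         = 9·1155 + 11880
         = 10395 + 11880
         = 22,275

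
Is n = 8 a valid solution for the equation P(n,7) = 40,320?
P(8,7) = 8·7·6·5·4·3·2 = 40,320, which equals 40,320.

Answer: Yes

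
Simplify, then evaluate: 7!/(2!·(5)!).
21

Working:
This is C(7,2) = 21.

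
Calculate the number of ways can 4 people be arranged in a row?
24

Arrangements of 4 distinct objects: 4! = 24.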